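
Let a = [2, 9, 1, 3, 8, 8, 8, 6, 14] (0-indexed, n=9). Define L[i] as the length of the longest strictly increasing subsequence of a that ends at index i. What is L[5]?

3

   i    0    1    2    3    4    5    6    7    8
a[i]    2    9    1    3    8    8    8    6   14
L[i]    1    2    1    2    3    3    3    3    4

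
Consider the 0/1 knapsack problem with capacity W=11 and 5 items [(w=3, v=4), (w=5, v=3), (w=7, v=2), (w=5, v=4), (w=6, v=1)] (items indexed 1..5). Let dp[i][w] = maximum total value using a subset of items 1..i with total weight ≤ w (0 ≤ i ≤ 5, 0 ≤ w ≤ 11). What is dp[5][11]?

8

i\w   0   1   2   3   4   5   6   7   8   9  10  11
  0   0   0   0   0   0   0   0   0   0   0   0   0
  1   0   0   0   4   4   4   4   4   4   4   4   4
  2   0   0   0   4   4   4   4   4   7   7   7   7
  3   0   0   0   4   4   4   4   4   7   7   7   7
  4   0   0   0   4   4   4   4   4   8   8   8   8
  5   0   0   0   4   4   4   4   4   8   8   8   8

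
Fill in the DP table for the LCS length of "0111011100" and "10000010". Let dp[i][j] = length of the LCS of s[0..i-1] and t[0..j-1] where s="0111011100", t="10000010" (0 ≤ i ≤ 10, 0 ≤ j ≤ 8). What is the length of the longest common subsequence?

   ''  1  0  0  0  0  0  1  0
''  0  0  0  0  0  0  0  0  0
 0  0  0  1  1  1  1  1  1  1
 1  0  1  1  1  1  1  1  2  2
 1  0  1  1  1  1  1  1  2  2
 1  0  1  1  1  1  1  1  2  2
 0  0  1  2  2  2  2  2  2  3
 1  0  1  2  2  2  2  2  3  3
 1  0  1  2  2  2  2  2  3  3
 1  0  1  2  2  2  2  2  3  3
 0  0  1  2  3  3  3  3  3  4
 0  0  1  2  3  4  4  4  4  4

4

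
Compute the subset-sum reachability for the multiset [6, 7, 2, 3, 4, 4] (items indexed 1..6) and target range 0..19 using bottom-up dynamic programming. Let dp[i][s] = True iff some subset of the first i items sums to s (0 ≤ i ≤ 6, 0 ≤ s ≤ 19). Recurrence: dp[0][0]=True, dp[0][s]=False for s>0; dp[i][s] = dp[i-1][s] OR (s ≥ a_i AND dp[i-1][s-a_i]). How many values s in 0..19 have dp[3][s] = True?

i\s   0   1   2   3   4   5   6   7   8   9  10  11  12  13  14  15  16  17  18  19
  0   T   F   F   F   F   F   F   F   F   F   F   F   F   F   F   F   F   F   F   F
  1   T   F   F   F   F   F   T   F   F   F   F   F   F   F   F   F   F   F   F   F
  2   T   F   F   F   F   F   T   T   F   F   F   F   F   T   F   F   F   F   F   F
  3   T   F   T   F   F   F   T   T   T   T   F   F   F   T   F   T   F   F   F   F
  4   T   F   T   T   F   T   T   T   T   T   T   T   T   T   F   T   T   F   T   F
  5   T   F   T   T   T   T   T   T   T   T   T   T   T   T   T   T   T   T   T   T
  6   T   F   T   T   T   T   T   T   T   T   T   T   T   T   T   T   T   T   T   T

8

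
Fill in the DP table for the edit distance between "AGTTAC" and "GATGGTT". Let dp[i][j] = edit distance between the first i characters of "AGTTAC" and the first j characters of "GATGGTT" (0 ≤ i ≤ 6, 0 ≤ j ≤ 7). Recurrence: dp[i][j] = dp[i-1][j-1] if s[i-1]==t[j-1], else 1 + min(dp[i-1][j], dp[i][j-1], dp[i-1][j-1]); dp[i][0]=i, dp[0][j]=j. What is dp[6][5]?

4

   ''  G  A  T  G  G  T  T
''  0  1  2  3  4  5  6  7
 A  1  1  1  2  3  4  5  6
 G  2  1  2  2  2  3  4  5
 T  3  2  2  2  3  3  3  4
 T  4  3  3  2  3  4  3  3
 A  5  4  3  3  3  4  4  4
 C  6  5  4  4  4  4  5  5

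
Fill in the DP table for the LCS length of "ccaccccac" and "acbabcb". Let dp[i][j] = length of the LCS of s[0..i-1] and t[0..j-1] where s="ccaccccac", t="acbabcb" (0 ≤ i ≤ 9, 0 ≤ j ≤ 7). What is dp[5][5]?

2

   ''  a  c  b  a  b  c  b
''  0  0  0  0  0  0  0  0
 c  0  0  1  1  1  1  1  1
 c  0  0  1  1  1  1  2  2
 a  0  1  1  1  2  2  2  2
 c  0  1  2  2  2  2  3  3
 c  0  1  2  2  2  2  3  3
 c  0  1  2  2  2  2  3  3
 c  0  1  2  2  2  2  3  3
 a  0  1  2  2  3  3  3  3
 c  0  1  2  2  3  3  4  4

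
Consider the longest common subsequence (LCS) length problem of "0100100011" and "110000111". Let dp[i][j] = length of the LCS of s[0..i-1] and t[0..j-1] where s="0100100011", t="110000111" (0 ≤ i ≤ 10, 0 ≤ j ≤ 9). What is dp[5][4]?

3

   ''  1  1  0  0  0  0  1  1  1
''  0  0  0  0  0  0  0  0  0  0
 0  0  0  0  1  1  1  1  1  1  1
 1  0  1  1  1  1  1  1  2  2  2
 0  0  1  1  2  2  2  2  2  2  2
 0  0  1  1  2  3  3  3  3  3  3
 1  0  1  2  2  3  3  3  4  4  4
 0  0  1  2  3  3  4  4  4  4  4
 0  0  1  2  3  4  4  5  5  5  5
 0  0  1  2  3  4  5  5  5  5  5
 1  0  1  2  3  4  5  5  6  6  6
 1  0  1  2  3  4  5  5  6  7  7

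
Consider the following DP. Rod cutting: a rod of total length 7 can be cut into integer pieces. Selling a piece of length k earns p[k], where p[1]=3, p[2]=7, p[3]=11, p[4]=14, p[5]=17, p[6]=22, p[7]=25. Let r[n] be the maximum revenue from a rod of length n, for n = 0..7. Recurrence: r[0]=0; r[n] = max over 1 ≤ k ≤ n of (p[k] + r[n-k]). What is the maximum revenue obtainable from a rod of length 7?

   n    0    1    2    3    4    5    6    7
r[n]    0    3    7   11   14   18   22   25

25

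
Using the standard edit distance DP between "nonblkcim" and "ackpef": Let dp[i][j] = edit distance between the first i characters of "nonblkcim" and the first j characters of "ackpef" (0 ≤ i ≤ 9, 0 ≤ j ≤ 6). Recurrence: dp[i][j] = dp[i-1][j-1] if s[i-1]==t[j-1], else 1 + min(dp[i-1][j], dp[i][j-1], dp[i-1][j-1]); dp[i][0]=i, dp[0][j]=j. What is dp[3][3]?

3

   ''  a  c  k  p  e  f
''  0  1  2  3  4  5  6
 n  1  1  2  3  4  5  6
 o  2  2  2  3  4  5  6
 n  3  3  3  3  4  5  6
 b  4  4  4  4  4  5  6
 l  5  5  5  5  5  5  6
 k  6  6  6  5  6  6  6
 c  7  7  6  6  6  7  7
 i  8  8  7  7  7  7  8
 m  9  9  8  8  8  8  8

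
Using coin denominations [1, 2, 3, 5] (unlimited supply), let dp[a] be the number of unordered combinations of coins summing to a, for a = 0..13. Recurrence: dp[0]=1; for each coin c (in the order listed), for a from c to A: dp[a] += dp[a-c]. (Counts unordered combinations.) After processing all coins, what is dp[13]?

after  coin     0     1     2     3     4     5     6     7     8     9    10    11    12    13
          1     1     1     1     1     1     1     1     1     1     1     1     1     1     1
          2     1     1     2     2     3     3     4     4     5     5     6     6     7     7
          3     1     1     2     3     4     5     7     8    10    12    14    16    19    21
          5     1     1     2     3     4     6     8    10    13    16    20    24    29    34

34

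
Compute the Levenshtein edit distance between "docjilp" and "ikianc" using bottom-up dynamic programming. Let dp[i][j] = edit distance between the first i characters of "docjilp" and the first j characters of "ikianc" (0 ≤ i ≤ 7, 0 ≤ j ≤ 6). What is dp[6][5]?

6

   ''  i  k  i  a  n  c
''  0  1  2  3  4  5  6
 d  1  1  2  3  4  5  6
 o  2  2  2  3  4  5  6
 c  3  3  3  3  4  5  5
 j  4  4  4  4  4  5  6
 i  5  4  5  4  5  5  6
 l  6  5  5  5  5  6  6
 p  7  6  6  6  6  6  7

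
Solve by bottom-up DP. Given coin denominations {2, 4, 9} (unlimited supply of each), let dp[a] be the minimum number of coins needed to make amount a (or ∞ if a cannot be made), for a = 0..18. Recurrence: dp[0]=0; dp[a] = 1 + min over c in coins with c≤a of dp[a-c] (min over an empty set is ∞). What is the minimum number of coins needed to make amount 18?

2

 a  0  1  2  3  4  5  6  7  8  9 10 11 12 13 14 15 16 17 18
dp  0  -  1  -  1  -  2  -  2  1  3  2  3  2  4  3  4  3  2
(- denotes ∞ / unreachable)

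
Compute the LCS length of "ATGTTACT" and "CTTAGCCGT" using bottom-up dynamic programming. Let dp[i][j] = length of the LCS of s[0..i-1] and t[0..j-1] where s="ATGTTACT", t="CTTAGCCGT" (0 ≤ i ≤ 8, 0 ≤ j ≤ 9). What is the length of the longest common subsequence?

   ''  C  T  T  A  G  C  C  G  T
''  0  0  0  0  0  0  0  0  0  0
 A  0  0  0  0  1  1  1  1  1  1
 T  0  0  1  1  1  1  1  1  1  2
 G  0  0  1  1  1  2  2  2  2  2
 T  0  0  1  2  2  2  2  2  2  3
 T  0  0  1  2  2  2  2  2  2  3
 A  0  0  1  2  3  3  3  3  3  3
 C  0  1  1  2  3  3  4  4  4  4
 T  0  1  2  2  3  3  4  4  4  5

5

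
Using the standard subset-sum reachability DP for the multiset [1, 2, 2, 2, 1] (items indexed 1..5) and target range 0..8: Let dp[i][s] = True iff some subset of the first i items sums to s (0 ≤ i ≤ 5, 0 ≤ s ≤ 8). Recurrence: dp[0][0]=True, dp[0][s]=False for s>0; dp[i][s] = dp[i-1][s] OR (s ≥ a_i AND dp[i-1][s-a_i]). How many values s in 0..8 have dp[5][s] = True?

i\s   0   1   2   3   4   5   6   7   8
  0   T   F   F   F   F   F   F   F   F
  1   T   T   F   F   F   F   F   F   F
  2   T   T   T   T   F   F   F   F   F
  3   T   T   T   T   T   T   F   F   F
  4   T   T   T   T   T   T   T   T   F
  5   T   T   T   T   T   T   T   T   T

9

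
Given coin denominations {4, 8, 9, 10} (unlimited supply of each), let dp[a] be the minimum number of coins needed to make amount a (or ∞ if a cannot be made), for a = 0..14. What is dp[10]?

1

 a  0  1  2  3  4  5  6  7  8  9 10 11 12 13 14
dp  0  -  -  -  1  -  -  -  1  1  1  -  2  2  2
(- denotes ∞ / unreachable)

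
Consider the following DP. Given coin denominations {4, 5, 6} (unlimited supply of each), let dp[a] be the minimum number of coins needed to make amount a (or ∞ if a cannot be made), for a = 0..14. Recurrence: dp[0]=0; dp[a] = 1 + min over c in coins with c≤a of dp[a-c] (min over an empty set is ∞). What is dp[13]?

 a  0  1  2  3  4  5  6  7  8  9 10 11 12 13 14
dp  0  -  -  -  1  1  1  -  2  2  2  2  2  3  3
(- denotes ∞ / unreachable)

3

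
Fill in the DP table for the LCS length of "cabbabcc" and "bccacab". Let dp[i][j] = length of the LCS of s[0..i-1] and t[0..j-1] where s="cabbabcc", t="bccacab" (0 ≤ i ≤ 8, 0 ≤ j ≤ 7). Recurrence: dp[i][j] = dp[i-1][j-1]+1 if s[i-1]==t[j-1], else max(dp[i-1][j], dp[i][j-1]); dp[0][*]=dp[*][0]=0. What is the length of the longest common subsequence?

   ''  b  c  c  a  c  a  b
''  0  0  0  0  0  0  0  0
 c  0  0  1  1  1  1  1  1
 a  0  0  1  1  2  2  2  2
 b  0  1  1  1  2  2  2  3
 b  0  1  1  1  2  2  2  3
 a  0  1  1  1  2  2  3  3
 b  0  1  1  1  2  2  3  4
 c  0  1  2  2  2  3  3  4
 c  0  1  2  3  3  3  3  4

4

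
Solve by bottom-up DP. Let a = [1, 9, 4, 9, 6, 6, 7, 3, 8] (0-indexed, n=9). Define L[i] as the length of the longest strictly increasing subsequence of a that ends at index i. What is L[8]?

5

   i    0    1    2    3    4    5    6    7    8
a[i]    1    9    4    9    6    6    7    3    8
L[i]    1    2    2    3    3    3    4    2    5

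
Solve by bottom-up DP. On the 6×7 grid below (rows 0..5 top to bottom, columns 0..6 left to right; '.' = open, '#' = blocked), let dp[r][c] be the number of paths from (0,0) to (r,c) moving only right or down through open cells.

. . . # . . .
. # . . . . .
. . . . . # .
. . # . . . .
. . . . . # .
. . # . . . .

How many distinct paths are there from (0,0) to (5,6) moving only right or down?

r\c   0   1   2   3   4   5   6
  0   1   1   1   0   0   0   0
  1   1   0   1   1   1   1   1
  2   1   1   2   3   4   0   1
  3   1   2   0   3   7   7   8
  4   1   3   3   6  13   0   8
  5   1   4   0   6  19  19  27

27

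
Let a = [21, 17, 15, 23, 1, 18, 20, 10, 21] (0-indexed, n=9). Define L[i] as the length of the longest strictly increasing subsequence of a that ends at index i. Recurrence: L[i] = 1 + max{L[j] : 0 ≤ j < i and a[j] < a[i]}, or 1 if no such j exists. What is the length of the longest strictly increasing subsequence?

   i    0    1    2    3    4    5    6    7    8
a[i]   21   17   15   23    1   18   20   10   21
L[i]    1    1    1    2    1    2    3    2    4

4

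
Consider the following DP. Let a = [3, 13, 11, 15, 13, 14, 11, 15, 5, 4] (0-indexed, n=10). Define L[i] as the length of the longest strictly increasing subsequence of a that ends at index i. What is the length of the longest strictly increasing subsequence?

5

   i    0    1    2    3    4    5    6    7    8    9
a[i]    3   13   11   15   13   14   11   15    5    4
L[i]    1    2    2    3    3    4    2    5    2    2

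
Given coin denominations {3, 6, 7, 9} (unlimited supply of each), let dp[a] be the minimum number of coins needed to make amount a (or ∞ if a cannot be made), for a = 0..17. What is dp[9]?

 a  0  1  2  3  4  5  6  7  8  9 10 11 12 13 14 15 16 17
dp  0  -  -  1  -  -  1  1  -  1  2  -  2  2  2  2  2  3
(- denotes ∞ / unreachable)

1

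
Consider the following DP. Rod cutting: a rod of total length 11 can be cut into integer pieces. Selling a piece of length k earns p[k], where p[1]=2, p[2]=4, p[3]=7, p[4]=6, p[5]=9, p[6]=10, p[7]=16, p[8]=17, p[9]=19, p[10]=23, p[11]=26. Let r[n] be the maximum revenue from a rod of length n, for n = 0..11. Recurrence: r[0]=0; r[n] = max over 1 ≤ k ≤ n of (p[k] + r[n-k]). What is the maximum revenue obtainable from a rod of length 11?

   n    0    1    2    3    4    5    6    7    8    9   10   11
r[n]    0    2    4    7    9   11   14   16   18   21   23   26

26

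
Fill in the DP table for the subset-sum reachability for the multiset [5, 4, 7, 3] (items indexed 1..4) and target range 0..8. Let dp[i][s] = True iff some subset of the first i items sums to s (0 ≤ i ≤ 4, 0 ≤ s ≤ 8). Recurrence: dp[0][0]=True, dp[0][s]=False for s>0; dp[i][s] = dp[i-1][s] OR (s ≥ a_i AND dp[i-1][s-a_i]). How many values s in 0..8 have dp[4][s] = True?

i\s   0   1   2   3   4   5   6   7   8
  0   T   F   F   F   F   F   F   F   F
  1   T   F   F   F   F   T   F   F   F
  2   T   F   F   F   T   T   F   F   F
  3   T   F   F   F   T   T   F   T   F
  4   T   F   F   T   T   T   F   T   T

6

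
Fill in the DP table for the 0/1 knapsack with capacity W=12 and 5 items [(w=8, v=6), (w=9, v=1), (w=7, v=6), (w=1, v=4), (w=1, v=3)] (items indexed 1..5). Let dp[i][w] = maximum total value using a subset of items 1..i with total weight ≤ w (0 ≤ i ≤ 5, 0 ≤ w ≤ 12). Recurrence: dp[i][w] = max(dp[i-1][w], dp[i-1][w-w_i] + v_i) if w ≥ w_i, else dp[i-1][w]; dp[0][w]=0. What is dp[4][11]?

i\w   0   1   2   3   4   5   6   7   8   9  10  11  12
  0   0   0   0   0   0   0   0   0   0   0   0   0   0
  1   0   0   0   0   0   0   0   0   6   6   6   6   6
  2   0   0   0   0   0   0   0   0   6   6   6   6   6
  3   0   0   0   0   0   0   0   6   6   6   6   6   6
  4   0   4   4   4   4   4   4   6  10  10  10  10  10
  5   0   4   7   7   7   7   7   7  10  13  13  13  13

10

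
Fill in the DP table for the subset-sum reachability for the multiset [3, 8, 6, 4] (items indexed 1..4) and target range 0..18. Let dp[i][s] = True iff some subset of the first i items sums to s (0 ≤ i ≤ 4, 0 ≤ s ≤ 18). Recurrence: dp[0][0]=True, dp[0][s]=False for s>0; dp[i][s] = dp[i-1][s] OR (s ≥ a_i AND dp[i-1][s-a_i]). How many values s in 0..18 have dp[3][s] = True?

i\s   0   1   2   3   4   5   6   7   8   9  10  11  12  13  14  15  16  17  18
  0   T   F   F   F   F   F   F   F   F   F   F   F   F   F   F   F   F   F   F
  1   T   F   F   T   F   F   F   F   F   F   F   F   F   F   F   F   F   F   F
  2   T   F   F   T   F   F   F   F   T   F   F   T   F   F   F   F   F   F   F
  3   T   F   F   T   F   F   T   F   T   T   F   T   F   F   T   F   F   T   F
  4   T   F   F   T   T   F   T   T   T   T   T   T   T   T   T   T   F   T   T

8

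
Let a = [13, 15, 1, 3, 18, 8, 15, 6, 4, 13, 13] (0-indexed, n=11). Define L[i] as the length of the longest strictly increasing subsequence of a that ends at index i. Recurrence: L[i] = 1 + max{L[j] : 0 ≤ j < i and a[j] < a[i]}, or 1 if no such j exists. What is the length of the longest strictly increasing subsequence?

4

   i    0    1    2    3    4    5    6    7    8    9   10
a[i]   13   15    1    3   18    8   15    6    4   13   13
L[i]    1    2    1    2    3    3    4    3    3    4    4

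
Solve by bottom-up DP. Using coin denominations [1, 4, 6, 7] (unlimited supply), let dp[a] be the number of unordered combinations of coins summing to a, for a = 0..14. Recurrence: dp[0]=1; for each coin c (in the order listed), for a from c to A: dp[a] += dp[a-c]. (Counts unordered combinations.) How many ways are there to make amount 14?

after  coin     0     1     2     3     4     5     6     7     8     9    10    11    12    13    14
          1     1     1     1     1     1     1     1     1     1     1     1     1     1     1     1
          4     1     1     1     1     2     2     2     2     3     3     3     3     4     4     4
          6     1     1     1     1     2     2     3     3     4     4     5     5     7     7     8
          7     1     1     1     1     2     2     3     4     5     5     6     7     9    10    12

12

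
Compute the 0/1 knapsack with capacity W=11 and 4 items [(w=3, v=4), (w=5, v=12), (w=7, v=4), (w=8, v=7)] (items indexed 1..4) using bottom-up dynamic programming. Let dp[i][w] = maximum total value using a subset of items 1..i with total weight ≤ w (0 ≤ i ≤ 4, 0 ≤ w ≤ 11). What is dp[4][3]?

4

i\w   0   1   2   3   4   5   6   7   8   9  10  11
  0   0   0   0   0   0   0   0   0   0   0   0   0
  1   0   0   0   4   4   4   4   4   4   4   4   4
  2   0   0   0   4   4  12  12  12  16  16  16  16
  3   0   0   0   4   4  12  12  12  16  16  16  16
  4   0   0   0   4   4  12  12  12  16  16  16  16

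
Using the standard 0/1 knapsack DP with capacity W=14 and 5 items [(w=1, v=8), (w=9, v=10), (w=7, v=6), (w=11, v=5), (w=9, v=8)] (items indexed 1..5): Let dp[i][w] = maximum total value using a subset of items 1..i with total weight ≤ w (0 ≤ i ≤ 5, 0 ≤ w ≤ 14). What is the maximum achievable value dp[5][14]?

18

i\w   0   1   2   3   4   5   6   7   8   9  10  11  12  13  14
  0   0   0   0   0   0   0   0   0   0   0   0   0   0   0   0
  1   0   8   8   8   8   8   8   8   8   8   8   8   8   8   8
  2   0   8   8   8   8   8   8   8   8  10  18  18  18  18  18
  3   0   8   8   8   8   8   8   8  14  14  18  18  18  18  18
  4   0   8   8   8   8   8   8   8  14  14  18  18  18  18  18
  5   0   8   8   8   8   8   8   8  14  14  18  18  18  18  18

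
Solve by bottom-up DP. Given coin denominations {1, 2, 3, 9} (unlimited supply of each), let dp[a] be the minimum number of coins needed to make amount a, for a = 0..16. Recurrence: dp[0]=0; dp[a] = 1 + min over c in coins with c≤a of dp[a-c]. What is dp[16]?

 a  0  1  2  3  4  5  6  7  8  9 10 11 12 13 14 15 16
dp  0  1  1  1  2  2  2  3  3  1  2  2  2  3  3  3  4

4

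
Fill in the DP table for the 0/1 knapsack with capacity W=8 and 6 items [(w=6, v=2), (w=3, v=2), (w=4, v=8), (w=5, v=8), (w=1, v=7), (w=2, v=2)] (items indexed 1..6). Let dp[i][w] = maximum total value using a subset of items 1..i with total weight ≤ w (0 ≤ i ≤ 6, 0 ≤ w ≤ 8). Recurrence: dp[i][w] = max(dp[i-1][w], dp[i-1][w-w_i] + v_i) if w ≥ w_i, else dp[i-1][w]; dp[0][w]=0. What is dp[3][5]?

i\w   0   1   2   3   4   5   6   7   8
  0   0   0   0   0   0   0   0   0   0
  1   0   0   0   0   0   0   2   2   2
  2   0   0   0   2   2   2   2   2   2
  3   0   0   0   2   8   8   8  10  10
  4   0   0   0   2   8   8   8  10  10
  5   0   7   7   7   9  15  15  15  17
  6   0   7   7   9   9  15  15  17  17

8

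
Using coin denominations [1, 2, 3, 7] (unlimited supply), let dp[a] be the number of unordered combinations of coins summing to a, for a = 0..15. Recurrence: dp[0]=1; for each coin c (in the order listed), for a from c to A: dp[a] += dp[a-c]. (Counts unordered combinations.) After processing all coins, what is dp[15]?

38

after  coin     0     1     2     3     4     5     6     7     8     9    10    11    12    13    14    15
          1     1     1     1     1     1     1     1     1     1     1     1     1     1     1     1     1
          2     1     1     2     2     3     3     4     4     5     5     6     6     7     7     8     8
          3     1     1     2     3     4     5     7     8    10    12    14    16    19    21    24    27
          7     1     1     2     3     4     5     7     9    11    14    17    20    24    28    33    38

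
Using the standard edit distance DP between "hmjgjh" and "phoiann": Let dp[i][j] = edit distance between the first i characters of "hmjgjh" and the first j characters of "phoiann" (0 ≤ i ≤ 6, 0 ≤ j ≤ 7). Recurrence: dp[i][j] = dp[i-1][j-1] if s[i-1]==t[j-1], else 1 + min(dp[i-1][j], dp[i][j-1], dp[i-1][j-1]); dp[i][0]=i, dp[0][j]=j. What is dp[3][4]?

3

   ''  p  h  o  i  a  n  n
''  0  1  2  3  4  5  6  7
 h  1  1  1  2  3  4  5  6
 m  2  2  2  2  3  4  5  6
 j  3  3  3  3  3  4  5  6
 g  4  4  4  4  4  4  5  6
 j  5  5  5  5  5  5  5  6
 h  6  6  5  6  6  6  6  6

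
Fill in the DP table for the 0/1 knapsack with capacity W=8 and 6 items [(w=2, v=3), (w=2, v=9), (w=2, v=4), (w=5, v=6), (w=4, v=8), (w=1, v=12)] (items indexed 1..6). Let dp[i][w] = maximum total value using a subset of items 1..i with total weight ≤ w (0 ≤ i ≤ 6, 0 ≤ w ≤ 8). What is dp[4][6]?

16

i\w   0   1   2   3   4   5   6   7   8
  0   0   0   0   0   0   0   0   0   0
  1   0   0   3   3   3   3   3   3   3
  2   0   0   9   9  12  12  12  12  12
  3   0   0   9   9  13  13  16  16  16
  4   0   0   9   9  13  13  16  16  16
  5   0   0   9   9  13  13  17  17  21
  6   0  12  12  21  21  25  25  29  29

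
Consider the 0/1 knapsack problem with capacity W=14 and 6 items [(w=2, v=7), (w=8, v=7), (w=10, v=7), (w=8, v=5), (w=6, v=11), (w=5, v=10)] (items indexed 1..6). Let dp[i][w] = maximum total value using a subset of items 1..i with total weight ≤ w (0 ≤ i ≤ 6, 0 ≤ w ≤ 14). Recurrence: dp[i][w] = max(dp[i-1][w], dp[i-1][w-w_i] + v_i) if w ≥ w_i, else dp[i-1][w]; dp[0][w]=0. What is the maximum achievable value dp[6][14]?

i\w   0   1   2   3   4   5   6   7   8   9  10  11  12  13  14
  0   0   0   0   0   0   0   0   0   0   0   0   0   0   0   0
  1   0   0   7   7   7   7   7   7   7   7   7   7   7   7   7
  2   0   0   7   7   7   7   7   7   7   7  14  14  14  14  14
  3   0   0   7   7   7   7   7   7   7   7  14  14  14  14  14
  4   0   0   7   7   7   7   7   7   7   7  14  14  14  14  14
  5   0   0   7   7   7   7  11  11  18  18  18  18  18  18  18
  6   0   0   7   7   7  10  11  17  18  18  18  21  21  28  28

28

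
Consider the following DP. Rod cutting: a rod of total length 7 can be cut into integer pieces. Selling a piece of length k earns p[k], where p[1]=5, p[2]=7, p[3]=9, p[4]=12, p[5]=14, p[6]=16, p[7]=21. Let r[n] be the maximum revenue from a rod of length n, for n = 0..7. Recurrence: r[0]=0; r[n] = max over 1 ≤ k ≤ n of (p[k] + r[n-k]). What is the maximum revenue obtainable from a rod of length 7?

   n    0    1    2    3    4    5    6    7
r[n]    0    5   10   15   20   25   30   35

35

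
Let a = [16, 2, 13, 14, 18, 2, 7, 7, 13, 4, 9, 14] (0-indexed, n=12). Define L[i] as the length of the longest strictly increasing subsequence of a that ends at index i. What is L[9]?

2

   i    0    1    2    3    4    5    6    7    8    9   10   11
a[i]   16    2   13   14   18    2    7    7   13    4    9   14
L[i]    1    1    2    3    4    1    2    2    3    2    3    4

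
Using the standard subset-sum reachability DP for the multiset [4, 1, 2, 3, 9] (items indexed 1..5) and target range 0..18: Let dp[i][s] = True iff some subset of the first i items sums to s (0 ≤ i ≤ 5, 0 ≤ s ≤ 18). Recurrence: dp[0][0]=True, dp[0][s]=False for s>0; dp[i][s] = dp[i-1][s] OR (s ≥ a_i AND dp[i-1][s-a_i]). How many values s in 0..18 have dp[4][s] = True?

i\s   0   1   2   3   4   5   6   7   8   9  10  11  12  13  14  15  16  17  18
  0   T   F   F   F   F   F   F   F   F   F   F   F   F   F   F   F   F   F   F
  1   T   F   F   F   T   F   F   F   F   F   F   F   F   F   F   F   F   F   F
  2   T   T   F   F   T   T   F   F   F   F   F   F   F   F   F   F   F   F   F
  3   T   T   T   T   T   T   T   T   F   F   F   F   F   F   F   F   F   F   F
  4   T   T   T   T   T   T   T   T   T   T   T   F   F   F   F   F   F   F   F
  5   T   T   T   T   T   T   T   T   T   T   T   T   T   T   T   T   T   T   T

11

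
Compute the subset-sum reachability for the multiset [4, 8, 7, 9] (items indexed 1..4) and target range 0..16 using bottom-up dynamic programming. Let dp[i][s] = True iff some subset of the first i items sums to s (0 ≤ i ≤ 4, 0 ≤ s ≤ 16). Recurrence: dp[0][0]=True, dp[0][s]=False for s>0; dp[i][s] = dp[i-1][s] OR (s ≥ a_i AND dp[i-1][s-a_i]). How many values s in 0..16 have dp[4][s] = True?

10

i\s   0   1   2   3   4   5   6   7   8   9  10  11  12  13  14  15  16
  0   T   F   F   F   F   F   F   F   F   F   F   F   F   F   F   F   F
  1   T   F   F   F   T   F   F   F   F   F   F   F   F   F   F   F   F
  2   T   F   F   F   T   F   F   F   T   F   F   F   T   F   F   F   F
  3   T   F   F   F   T   F   F   T   T   F   F   T   T   F   F   T   F
  4   T   F   F   F   T   F   F   T   T   T   F   T   T   T   F   T   T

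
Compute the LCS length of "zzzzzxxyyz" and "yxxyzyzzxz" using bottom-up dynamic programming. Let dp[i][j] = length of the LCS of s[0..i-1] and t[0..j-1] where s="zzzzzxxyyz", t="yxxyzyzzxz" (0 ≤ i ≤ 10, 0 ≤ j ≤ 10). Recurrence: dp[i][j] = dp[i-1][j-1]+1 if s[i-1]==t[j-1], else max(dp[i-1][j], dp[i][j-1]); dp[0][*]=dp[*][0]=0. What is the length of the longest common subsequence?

   ''  y  x  x  y  z  y  z  z  x  z
''  0  0  0  0  0  0  0  0  0  0  0
 z  0  0  0  0  0  1  1  1  1  1  1
 z  0  0  0  0  0  1  1  2  2  2  2
 z  0  0  0  0  0  1  1  2  3  3  3
 z  0  0  0  0  0  1  1  2  3  3  4
 z  0  0  0  0  0  1  1  2  3  3  4
 x  0  0  1  1  1  1  1  2  3  4  4
 x  0  0  1  2  2  2  2  2  3  4  4
 y  0  1  1  2  3  3  3  3  3  4  4
 y  0  1  1  2  3  3  4  4  4  4  4
 z  0  1  1  2  3  4  4  5  5  5  5

5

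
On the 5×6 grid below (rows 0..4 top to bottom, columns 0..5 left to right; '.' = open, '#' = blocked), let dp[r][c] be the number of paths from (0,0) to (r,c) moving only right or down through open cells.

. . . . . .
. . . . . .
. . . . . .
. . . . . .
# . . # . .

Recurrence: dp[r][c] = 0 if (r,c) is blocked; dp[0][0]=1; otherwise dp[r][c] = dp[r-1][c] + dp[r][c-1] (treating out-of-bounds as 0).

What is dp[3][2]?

r\c   0   1   2   3   4   5
  0   1   1   1   1   1   1
  1   1   2   3   4   5   6
  2   1   3   6  10  15  21
  3   1   4  10  20  35  56
  4   0   4  14   0  35  91

10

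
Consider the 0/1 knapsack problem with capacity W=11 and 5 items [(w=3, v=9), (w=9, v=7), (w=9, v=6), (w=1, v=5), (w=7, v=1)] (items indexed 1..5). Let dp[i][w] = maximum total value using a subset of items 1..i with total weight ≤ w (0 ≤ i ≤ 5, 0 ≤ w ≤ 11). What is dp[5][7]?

i\w   0   1   2   3   4   5   6   7   8   9  10  11
  0   0   0   0   0   0   0   0   0   0   0   0   0
  1   0   0   0   9   9   9   9   9   9   9   9   9
  2   0   0   0   9   9   9   9   9   9   9   9   9
  3   0   0   0   9   9   9   9   9   9   9   9   9
  4   0   5   5   9  14  14  14  14  14  14  14  14
  5   0   5   5   9  14  14  14  14  14  14  14  15

14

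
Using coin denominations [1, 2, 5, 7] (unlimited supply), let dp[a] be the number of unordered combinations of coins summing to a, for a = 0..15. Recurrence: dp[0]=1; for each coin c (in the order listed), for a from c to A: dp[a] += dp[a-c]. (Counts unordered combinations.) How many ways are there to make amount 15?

26

after  coin     0     1     2     3     4     5     6     7     8     9    10    11    12    13    14    15
          1     1     1     1     1     1     1     1     1     1     1     1     1     1     1     1     1
          2     1     1     2     2     3     3     4     4     5     5     6     6     7     7     8     8
          5     1     1     2     2     3     4     5     6     7     8    10    11    13    14    16    18
          7     1     1     2     2     3     4     5     7     8    10    12    14    17    19    23    26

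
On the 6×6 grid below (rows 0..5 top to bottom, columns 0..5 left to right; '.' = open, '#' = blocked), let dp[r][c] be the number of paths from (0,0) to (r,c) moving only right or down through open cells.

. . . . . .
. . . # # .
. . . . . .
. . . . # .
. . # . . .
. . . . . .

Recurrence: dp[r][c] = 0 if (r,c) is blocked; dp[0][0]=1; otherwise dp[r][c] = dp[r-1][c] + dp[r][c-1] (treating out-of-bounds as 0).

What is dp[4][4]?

r\c   0   1   2   3   4   5
  0   1   1   1   1   1   1
  1   1   2   3   0   0   1
  2   1   3   6   6   6   7
  3   1   4  10  16   0   7
  4   1   5   0  16  16  23
  5   1   6   6  22  38  61

16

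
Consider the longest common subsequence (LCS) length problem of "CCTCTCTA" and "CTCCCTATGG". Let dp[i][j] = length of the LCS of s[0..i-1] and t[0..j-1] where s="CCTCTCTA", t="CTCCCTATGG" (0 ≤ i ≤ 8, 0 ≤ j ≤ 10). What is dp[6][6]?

   ''  C  T  C  C  C  T  A  T  G  G
''  0  0  0  0  0  0  0  0  0  0  0
 C  0  1  1  1  1  1  1  1  1  1  1
 C  0  1  1  2  2  2  2  2  2  2  2
 T  0  1  2  2  2  2  3  3  3  3  3
 C  0  1  2  3  3  3  3  3  3  3  3
 T  0  1  2  3  3  3  4  4  4  4  4
 C  0  1  2  3  4  4  4  4  4  4  4
 T  0  1  2  3  4  4  5  5  5  5  5
 A  0  1  2  3  4  4  5  6  6  6  6

4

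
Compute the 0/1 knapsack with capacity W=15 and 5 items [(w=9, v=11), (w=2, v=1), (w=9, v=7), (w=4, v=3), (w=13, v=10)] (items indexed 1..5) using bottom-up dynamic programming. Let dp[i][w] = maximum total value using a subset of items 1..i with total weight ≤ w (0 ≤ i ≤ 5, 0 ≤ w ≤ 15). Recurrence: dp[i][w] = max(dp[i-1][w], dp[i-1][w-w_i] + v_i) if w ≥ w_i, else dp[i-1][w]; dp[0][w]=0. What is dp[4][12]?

i\w   0   1   2   3   4   5   6   7   8   9  10  11  12  13  14  15
  0   0   0   0   0   0   0   0   0   0   0   0   0   0   0   0   0
  1   0   0   0   0   0   0   0   0   0  11  11  11  11  11  11  11
  2   0   0   1   1   1   1   1   1   1  11  11  12  12  12  12  12
  3   0   0   1   1   1   1   1   1   1  11  11  12  12  12  12  12
  4   0   0   1   1   3   3   4   4   4  11  11  12  12  14  14  15
  5   0   0   1   1   3   3   4   4   4  11  11  12  12  14  14  15

12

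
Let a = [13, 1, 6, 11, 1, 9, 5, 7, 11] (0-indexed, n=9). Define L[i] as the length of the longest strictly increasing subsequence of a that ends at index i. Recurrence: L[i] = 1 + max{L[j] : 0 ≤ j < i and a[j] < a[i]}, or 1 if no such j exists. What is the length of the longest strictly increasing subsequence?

   i    0    1    2    3    4    5    6    7    8
a[i]   13    1    6   11    1    9    5    7   11
L[i]    1    1    2    3    1    3    2    3    4

4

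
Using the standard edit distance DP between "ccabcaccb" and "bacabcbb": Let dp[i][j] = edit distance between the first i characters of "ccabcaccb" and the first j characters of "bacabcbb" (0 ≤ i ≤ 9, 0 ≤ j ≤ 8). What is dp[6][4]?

3

   ''  b  a  c  a  b  c  b  b
''  0  1  2  3  4  5  6  7  8
 c  1  1  2  2  3  4  5  6  7
 c  2  2  2  2  3  4  4  5  6
 a  3  3  2  3  2  3  4  5  6
 b  4  3  3  3  3  2  3  4  5
 c  5  4  4  3  4  3  2  3  4
 a  6  5  4  4  3  4  3  3  4
 c  7  6  5  4  4  4  4  4  4
 c  8  7  6  5  5  5  4  5  5
 b  9  8  7  6  6  5  5  4  5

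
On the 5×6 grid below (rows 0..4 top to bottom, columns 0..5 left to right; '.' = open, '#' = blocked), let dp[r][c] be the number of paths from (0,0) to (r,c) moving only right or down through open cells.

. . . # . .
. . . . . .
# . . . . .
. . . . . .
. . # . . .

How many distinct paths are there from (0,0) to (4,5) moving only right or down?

r\c   0   1   2   3   4   5
  0   1   1   1   0   0   0
  1   1   2   3   3   3   3
  2   0   2   5   8  11  14
  3   0   2   7  15  26  40
  4   0   2   0  15  41  81

81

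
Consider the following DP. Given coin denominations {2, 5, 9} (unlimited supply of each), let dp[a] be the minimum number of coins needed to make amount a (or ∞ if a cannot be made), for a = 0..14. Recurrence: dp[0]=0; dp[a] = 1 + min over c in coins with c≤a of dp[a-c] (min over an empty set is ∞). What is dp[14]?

 a  0  1  2  3  4  5  6  7  8  9 10 11 12 13 14
dp  0  -  1  -  2  1  3  2  4  1  2  2  3  3  2
(- denotes ∞ / unreachable)

2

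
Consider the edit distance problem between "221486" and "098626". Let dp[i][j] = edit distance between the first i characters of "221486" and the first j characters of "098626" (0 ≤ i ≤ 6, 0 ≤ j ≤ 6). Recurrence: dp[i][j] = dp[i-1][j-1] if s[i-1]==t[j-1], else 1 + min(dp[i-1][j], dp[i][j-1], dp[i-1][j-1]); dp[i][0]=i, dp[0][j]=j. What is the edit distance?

   ''  0  9  8  6  2  6
''  0  1  2  3  4  5  6
 2  1  1  2  3  4  4  5
 2  2  2  2  3  4  4  5
 1  3  3  3  3  4  5  5
 4  4  4  4  4  4  5  6
 8  5  5  5  4  5  5  6
 6  6  6  6  5  4  5  5

5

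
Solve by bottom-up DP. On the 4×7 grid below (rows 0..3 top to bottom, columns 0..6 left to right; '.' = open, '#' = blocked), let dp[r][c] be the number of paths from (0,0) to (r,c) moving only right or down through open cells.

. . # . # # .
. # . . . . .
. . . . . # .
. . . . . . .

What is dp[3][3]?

4

r\c   0   1   2   3   4   5   6
  0   1   1   0   0   0   0   0
  1   1   0   0   0   0   0   0
  2   1   1   1   1   1   0   0
  3   1   2   3   4   5   5   5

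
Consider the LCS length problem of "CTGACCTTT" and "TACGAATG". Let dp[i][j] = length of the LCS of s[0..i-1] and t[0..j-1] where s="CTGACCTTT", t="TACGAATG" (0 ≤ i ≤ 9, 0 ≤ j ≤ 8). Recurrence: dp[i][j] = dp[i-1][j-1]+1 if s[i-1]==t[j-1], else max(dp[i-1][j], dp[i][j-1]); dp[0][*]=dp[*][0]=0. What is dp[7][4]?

   ''  T  A  C  G  A  A  T  G
''  0  0  0  0  0  0  0  0  0
 C  0  0  0  1  1  1  1  1  1
 T  0  1  1  1  1  1  1  2  2
 G  0  1  1  1  2  2  2  2  3
 A  0  1  2  2  2  3  3  3  3
 C  0  1  2  3  3  3  3  3  3
 C  0  1  2  3  3  3  3  3  3
 T  0  1  2  3  3  3  3  4  4
 T  0  1  2  3  3  3  3  4  4
 T  0  1  2  3  3  3  3  4  4

3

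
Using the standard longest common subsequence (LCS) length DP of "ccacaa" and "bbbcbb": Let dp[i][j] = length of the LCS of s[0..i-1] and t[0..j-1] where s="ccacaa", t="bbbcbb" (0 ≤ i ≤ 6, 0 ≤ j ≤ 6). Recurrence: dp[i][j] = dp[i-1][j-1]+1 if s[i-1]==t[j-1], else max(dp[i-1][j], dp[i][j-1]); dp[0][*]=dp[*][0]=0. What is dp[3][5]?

1

   ''  b  b  b  c  b  b
''  0  0  0  0  0  0  0
 c  0  0  0  0  1  1  1
 c  0  0  0  0  1  1  1
 a  0  0  0  0  1  1  1
 c  0  0  0  0  1  1  1
 a  0  0  0  0  1  1  1
 a  0  0  0  0  1  1  1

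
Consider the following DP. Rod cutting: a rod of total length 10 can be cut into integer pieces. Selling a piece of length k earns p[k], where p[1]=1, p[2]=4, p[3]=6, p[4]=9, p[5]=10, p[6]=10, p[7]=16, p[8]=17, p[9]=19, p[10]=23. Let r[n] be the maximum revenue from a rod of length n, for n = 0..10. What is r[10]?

23

   n    0    1    2    3    4    5    6    7    8    9   10
r[n]    0    1    4    6    9   10   13   16   18   20   23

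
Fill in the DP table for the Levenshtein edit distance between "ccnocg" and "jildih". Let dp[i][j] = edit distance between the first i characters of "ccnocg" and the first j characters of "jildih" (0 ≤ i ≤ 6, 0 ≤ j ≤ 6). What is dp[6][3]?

6

   ''  j  i  l  d  i  h
''  0  1  2  3  4  5  6
 c  1  1  2  3  4  5  6
 c  2  2  2  3  4  5  6
 n  3  3  3  3  4  5  6
 o  4  4  4  4  4  5  6
 c  5  5  5  5  5  5  6
 g  6  6  6  6  6  6  6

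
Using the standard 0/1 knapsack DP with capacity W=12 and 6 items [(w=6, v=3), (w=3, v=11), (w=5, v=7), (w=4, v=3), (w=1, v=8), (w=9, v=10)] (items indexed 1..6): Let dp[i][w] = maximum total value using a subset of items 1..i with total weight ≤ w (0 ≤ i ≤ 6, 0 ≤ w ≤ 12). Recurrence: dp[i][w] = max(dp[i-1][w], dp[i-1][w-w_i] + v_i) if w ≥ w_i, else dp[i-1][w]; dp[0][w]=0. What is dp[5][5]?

i\w   0   1   2   3   4   5   6   7   8   9  10  11  12
  0   0   0   0   0   0   0   0   0   0   0   0   0   0
  1   0   0   0   0   0   0   3   3   3   3   3   3   3
  2   0   0   0  11  11  11  11  11  11  14  14  14  14
  3   0   0   0  11  11  11  11  11  18  18  18  18  18
  4   0   0   0  11  11  11  11  14  18  18  18  18  21
  5   0   8   8  11  19  19  19  19  22  26  26  26  26
  6   0   8   8  11  19  19  19  19  22  26  26  26  26

19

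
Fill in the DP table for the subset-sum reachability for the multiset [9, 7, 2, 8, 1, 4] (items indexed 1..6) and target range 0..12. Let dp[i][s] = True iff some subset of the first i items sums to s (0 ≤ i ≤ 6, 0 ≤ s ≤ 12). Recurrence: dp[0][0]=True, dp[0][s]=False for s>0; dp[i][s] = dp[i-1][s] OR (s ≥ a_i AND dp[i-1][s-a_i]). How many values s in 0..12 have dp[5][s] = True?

i\s   0   1   2   3   4   5   6   7   8   9  10  11  12
  0   T   F   F   F   F   F   F   F   F   F   F   F   F
  1   T   F   F   F   F   F   F   F   F   T   F   F   F
  2   T   F   F   F   F   F   F   T   F   T   F   F   F
  3   T   F   T   F   F   F   F   T   F   T   F   T   F
  4   T   F   T   F   F   F   F   T   T   T   T   T   F
  5   T   T   T   T   F   F   F   T   T   T   T   T   T
  6   T   T   T   T   T   T   T   T   T   T   T   T   T

10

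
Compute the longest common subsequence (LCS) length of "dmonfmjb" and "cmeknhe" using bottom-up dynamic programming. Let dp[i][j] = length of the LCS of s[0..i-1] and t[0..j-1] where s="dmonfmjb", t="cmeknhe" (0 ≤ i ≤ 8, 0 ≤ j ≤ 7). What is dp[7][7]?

2

   ''  c  m  e  k  n  h  e
''  0  0  0  0  0  0  0  0
 d  0  0  0  0  0  0  0  0
 m  0  0  1  1  1  1  1  1
 o  0  0  1  1  1  1  1  1
 n  0  0  1  1  1  2  2  2
 f  0  0  1  1  1  2  2  2
 m  0  0  1  1  1  2  2  2
 j  0  0  1  1  1  2  2  2
 b  0  0  1  1  1  2  2  2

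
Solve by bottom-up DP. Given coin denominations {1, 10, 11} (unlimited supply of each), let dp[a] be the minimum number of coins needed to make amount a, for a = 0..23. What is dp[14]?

4

 a  0  1  2  3  4  5  6  7  8  9 10 11 12 13 14 15 16 17 18 19 20 21 22 23
dp  0  1  2  3  4  5  6  7  8  9  1  1  2  3  4  5  6  7  8  9  2  2  2  3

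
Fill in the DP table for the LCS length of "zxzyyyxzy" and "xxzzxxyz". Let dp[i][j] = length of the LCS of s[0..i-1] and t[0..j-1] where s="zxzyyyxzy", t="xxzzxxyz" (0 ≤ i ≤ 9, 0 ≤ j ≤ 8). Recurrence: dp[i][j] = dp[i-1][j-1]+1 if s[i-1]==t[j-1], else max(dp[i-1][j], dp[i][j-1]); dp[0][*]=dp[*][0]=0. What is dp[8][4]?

   ''  x  x  z  z  x  x  y  z
''  0  0  0  0  0  0  0  0  0
 z  0  0  0  1  1  1  1  1  1
 x  0  1  1  1  1  2  2  2  2
 z  0  1  1  2  2  2  2  2  3
 y  0  1  1  2  2  2  2  3  3
 y  0  1  1  2  2  2  2  3  3
 y  0  1  1  2  2  2  2  3  3
 x  0  1  2  2  2  3  3  3  3
 z  0  1  2  3  3  3  3  3  4
 y  0  1  2  3  3  3  3  4  4

3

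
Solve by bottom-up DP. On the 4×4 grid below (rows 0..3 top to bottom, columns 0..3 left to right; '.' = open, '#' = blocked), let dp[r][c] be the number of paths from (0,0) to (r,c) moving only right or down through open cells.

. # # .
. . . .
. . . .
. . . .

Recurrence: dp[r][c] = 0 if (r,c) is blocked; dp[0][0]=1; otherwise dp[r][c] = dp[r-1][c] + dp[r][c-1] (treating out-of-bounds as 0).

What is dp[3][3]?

r\c   0   1   2   3
  0   1   0   0   0
  1   1   1   1   1
  2   1   2   3   4
  3   1   3   6  10

10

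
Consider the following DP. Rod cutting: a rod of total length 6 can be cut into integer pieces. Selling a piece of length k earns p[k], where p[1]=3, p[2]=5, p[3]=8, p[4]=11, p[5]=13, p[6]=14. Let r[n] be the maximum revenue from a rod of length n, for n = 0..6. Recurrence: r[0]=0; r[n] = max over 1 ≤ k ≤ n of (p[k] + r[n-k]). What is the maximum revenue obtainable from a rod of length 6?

   n    0    1    2    3    4    5    6
r[n]    0    3    6    9   12   15   18

18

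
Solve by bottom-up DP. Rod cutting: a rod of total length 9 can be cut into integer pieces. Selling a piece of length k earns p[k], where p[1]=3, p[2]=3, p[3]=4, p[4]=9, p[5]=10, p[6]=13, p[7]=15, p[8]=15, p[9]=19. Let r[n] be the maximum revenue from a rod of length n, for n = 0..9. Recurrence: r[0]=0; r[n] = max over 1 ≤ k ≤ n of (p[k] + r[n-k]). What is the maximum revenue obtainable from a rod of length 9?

27

   n    0    1    2    3    4    5    6    7    8    9
r[n]    0    3    6    9   12   15   18   21   24   27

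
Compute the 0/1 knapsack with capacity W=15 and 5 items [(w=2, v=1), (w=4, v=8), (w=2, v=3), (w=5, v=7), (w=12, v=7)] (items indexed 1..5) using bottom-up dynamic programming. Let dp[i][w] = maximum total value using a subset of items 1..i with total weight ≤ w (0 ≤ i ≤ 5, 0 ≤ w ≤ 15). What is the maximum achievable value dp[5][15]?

i\w   0   1   2   3   4   5   6   7   8   9  10  11  12  13  14  15
  0   0   0   0   0   0   0   0   0   0   0   0   0   0   0   0   0
  1   0   0   1   1   1   1   1   1   1   1   1   1   1   1   1   1
  2   0   0   1   1   8   8   9   9   9   9   9   9   9   9   9   9
  3   0   0   3   3   8   8  11  11  12  12  12  12  12  12  12  12
  4   0   0   3   3   8   8  11  11  12  15  15  18  18  19  19  19
  5   0   0   3   3   8   8  11  11  12  15  15  18  18  19  19  19

19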